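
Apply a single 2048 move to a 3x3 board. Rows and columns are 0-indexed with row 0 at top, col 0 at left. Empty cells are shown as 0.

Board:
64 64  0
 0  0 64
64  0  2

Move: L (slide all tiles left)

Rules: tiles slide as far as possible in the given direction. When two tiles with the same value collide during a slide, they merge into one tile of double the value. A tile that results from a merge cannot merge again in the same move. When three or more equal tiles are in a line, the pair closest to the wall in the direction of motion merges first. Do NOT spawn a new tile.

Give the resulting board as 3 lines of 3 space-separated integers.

Slide left:
row 0: [64, 64, 0] -> [128, 0, 0]
row 1: [0, 0, 64] -> [64, 0, 0]
row 2: [64, 0, 2] -> [64, 2, 0]

Answer: 128   0   0
 64   0   0
 64   2   0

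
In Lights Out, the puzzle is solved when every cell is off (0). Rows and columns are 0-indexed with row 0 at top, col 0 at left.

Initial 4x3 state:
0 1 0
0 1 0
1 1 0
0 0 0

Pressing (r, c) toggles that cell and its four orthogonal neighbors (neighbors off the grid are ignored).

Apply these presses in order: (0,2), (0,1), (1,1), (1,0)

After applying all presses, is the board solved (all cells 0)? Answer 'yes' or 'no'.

After press 1 at (0,2):
0 0 1
0 1 1
1 1 0
0 0 0

After press 2 at (0,1):
1 1 0
0 0 1
1 1 0
0 0 0

After press 3 at (1,1):
1 0 0
1 1 0
1 0 0
0 0 0

After press 4 at (1,0):
0 0 0
0 0 0
0 0 0
0 0 0

Lights still on: 0

Answer: yes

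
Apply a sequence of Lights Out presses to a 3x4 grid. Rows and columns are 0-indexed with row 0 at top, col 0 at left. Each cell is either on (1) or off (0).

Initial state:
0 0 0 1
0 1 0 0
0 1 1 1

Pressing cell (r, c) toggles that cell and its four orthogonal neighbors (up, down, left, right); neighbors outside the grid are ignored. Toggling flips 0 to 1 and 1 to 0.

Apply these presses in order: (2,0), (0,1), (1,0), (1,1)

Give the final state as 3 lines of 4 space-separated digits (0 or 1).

After press 1 at (2,0):
0 0 0 1
1 1 0 0
1 0 1 1

After press 2 at (0,1):
1 1 1 1
1 0 0 0
1 0 1 1

After press 3 at (1,0):
0 1 1 1
0 1 0 0
0 0 1 1

After press 4 at (1,1):
0 0 1 1
1 0 1 0
0 1 1 1

Answer: 0 0 1 1
1 0 1 0
0 1 1 1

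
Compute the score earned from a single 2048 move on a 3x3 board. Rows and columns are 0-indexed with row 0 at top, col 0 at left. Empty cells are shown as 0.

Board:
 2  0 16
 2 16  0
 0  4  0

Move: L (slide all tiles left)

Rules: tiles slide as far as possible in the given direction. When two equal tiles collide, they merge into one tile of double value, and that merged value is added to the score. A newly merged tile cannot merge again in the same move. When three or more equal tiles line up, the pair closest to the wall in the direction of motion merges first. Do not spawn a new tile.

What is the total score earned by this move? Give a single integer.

Answer: 0

Derivation:
Slide left:
row 0: [2, 0, 16] -> [2, 16, 0]  score +0 (running 0)
row 1: [2, 16, 0] -> [2, 16, 0]  score +0 (running 0)
row 2: [0, 4, 0] -> [4, 0, 0]  score +0 (running 0)
Board after move:
 2 16  0
 2 16  0
 4  0  0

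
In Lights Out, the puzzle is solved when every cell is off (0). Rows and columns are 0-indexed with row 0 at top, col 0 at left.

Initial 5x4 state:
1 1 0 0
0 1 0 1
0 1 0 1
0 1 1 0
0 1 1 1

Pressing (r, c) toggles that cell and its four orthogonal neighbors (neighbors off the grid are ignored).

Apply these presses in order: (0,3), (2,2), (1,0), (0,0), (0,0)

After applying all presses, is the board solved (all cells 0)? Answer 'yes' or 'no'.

Answer: no

Derivation:
After press 1 at (0,3):
1 1 1 1
0 1 0 0
0 1 0 1
0 1 1 0
0 1 1 1

After press 2 at (2,2):
1 1 1 1
0 1 1 0
0 0 1 0
0 1 0 0
0 1 1 1

After press 3 at (1,0):
0 1 1 1
1 0 1 0
1 0 1 0
0 1 0 0
0 1 1 1

After press 4 at (0,0):
1 0 1 1
0 0 1 0
1 0 1 0
0 1 0 0
0 1 1 1

After press 5 at (0,0):
0 1 1 1
1 0 1 0
1 0 1 0
0 1 0 0
0 1 1 1

Lights still on: 11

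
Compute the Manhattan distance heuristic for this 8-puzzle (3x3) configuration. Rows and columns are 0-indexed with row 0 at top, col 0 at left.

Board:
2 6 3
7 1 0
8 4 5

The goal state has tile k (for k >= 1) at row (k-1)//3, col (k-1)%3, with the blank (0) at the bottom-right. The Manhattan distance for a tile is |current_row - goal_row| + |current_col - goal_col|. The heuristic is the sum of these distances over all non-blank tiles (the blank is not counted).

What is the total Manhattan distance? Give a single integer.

Answer: 11

Derivation:
Tile 2: at (0,0), goal (0,1), distance |0-0|+|0-1| = 1
Tile 6: at (0,1), goal (1,2), distance |0-1|+|1-2| = 2
Tile 3: at (0,2), goal (0,2), distance |0-0|+|2-2| = 0
Tile 7: at (1,0), goal (2,0), distance |1-2|+|0-0| = 1
Tile 1: at (1,1), goal (0,0), distance |1-0|+|1-0| = 2
Tile 8: at (2,0), goal (2,1), distance |2-2|+|0-1| = 1
Tile 4: at (2,1), goal (1,0), distance |2-1|+|1-0| = 2
Tile 5: at (2,2), goal (1,1), distance |2-1|+|2-1| = 2
Sum: 1 + 2 + 0 + 1 + 2 + 1 + 2 + 2 = 11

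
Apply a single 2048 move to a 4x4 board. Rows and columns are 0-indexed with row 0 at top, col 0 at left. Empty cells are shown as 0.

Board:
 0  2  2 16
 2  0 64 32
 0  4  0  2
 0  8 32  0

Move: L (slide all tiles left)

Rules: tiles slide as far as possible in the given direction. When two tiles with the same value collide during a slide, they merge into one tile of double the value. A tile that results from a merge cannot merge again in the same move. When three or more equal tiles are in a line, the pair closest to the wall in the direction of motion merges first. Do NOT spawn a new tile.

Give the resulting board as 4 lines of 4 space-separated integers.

Slide left:
row 0: [0, 2, 2, 16] -> [4, 16, 0, 0]
row 1: [2, 0, 64, 32] -> [2, 64, 32, 0]
row 2: [0, 4, 0, 2] -> [4, 2, 0, 0]
row 3: [0, 8, 32, 0] -> [8, 32, 0, 0]

Answer:  4 16  0  0
 2 64 32  0
 4  2  0  0
 8 32  0  0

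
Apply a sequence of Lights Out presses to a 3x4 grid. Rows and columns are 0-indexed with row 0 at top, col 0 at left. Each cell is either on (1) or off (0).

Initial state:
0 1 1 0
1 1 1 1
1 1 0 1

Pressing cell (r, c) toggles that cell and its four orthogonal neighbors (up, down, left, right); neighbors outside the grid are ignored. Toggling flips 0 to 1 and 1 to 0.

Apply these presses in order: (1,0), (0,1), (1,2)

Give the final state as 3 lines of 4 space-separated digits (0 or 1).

Answer: 0 0 1 0
0 0 0 0
0 1 1 1

Derivation:
After press 1 at (1,0):
1 1 1 0
0 0 1 1
0 1 0 1

After press 2 at (0,1):
0 0 0 0
0 1 1 1
0 1 0 1

After press 3 at (1,2):
0 0 1 0
0 0 0 0
0 1 1 1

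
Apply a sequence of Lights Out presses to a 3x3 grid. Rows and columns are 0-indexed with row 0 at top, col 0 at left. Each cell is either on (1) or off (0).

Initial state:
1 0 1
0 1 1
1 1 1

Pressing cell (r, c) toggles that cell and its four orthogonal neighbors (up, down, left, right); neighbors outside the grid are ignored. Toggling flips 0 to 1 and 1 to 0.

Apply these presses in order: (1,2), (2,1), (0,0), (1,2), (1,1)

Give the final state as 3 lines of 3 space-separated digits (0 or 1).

Answer: 0 0 1
0 1 0
0 1 0

Derivation:
After press 1 at (1,2):
1 0 0
0 0 0
1 1 0

After press 2 at (2,1):
1 0 0
0 1 0
0 0 1

After press 3 at (0,0):
0 1 0
1 1 0
0 0 1

After press 4 at (1,2):
0 1 1
1 0 1
0 0 0

After press 5 at (1,1):
0 0 1
0 1 0
0 1 0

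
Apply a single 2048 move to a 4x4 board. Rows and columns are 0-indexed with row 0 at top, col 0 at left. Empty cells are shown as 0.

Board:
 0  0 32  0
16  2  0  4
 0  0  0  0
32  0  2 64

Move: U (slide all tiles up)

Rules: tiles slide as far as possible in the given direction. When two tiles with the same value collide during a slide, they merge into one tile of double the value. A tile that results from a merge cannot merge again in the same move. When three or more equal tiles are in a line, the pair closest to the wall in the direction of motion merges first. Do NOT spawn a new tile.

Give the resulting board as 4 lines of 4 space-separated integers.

Answer: 16  2 32  4
32  0  2 64
 0  0  0  0
 0  0  0  0

Derivation:
Slide up:
col 0: [0, 16, 0, 32] -> [16, 32, 0, 0]
col 1: [0, 2, 0, 0] -> [2, 0, 0, 0]
col 2: [32, 0, 0, 2] -> [32, 2, 0, 0]
col 3: [0, 4, 0, 64] -> [4, 64, 0, 0]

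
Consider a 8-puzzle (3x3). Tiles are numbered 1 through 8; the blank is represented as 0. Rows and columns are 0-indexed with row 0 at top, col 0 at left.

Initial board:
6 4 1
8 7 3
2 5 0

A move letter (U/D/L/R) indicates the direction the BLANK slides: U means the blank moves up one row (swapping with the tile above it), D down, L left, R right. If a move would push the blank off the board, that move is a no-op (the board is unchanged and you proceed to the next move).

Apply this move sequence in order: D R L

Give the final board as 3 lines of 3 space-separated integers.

After move 1 (D):
6 4 1
8 7 3
2 5 0

After move 2 (R):
6 4 1
8 7 3
2 5 0

After move 3 (L):
6 4 1
8 7 3
2 0 5

Answer: 6 4 1
8 7 3
2 0 5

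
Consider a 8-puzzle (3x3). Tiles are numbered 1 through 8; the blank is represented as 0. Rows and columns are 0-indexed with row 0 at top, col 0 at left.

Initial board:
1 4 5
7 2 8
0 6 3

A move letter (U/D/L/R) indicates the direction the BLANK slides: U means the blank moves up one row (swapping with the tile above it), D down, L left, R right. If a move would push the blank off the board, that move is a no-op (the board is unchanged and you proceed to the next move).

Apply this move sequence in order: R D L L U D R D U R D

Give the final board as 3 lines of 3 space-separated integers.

After move 1 (R):
1 4 5
7 2 8
6 0 3

After move 2 (D):
1 4 5
7 2 8
6 0 3

After move 3 (L):
1 4 5
7 2 8
0 6 3

After move 4 (L):
1 4 5
7 2 8
0 6 3

After move 5 (U):
1 4 5
0 2 8
7 6 3

After move 6 (D):
1 4 5
7 2 8
0 6 3

After move 7 (R):
1 4 5
7 2 8
6 0 3

After move 8 (D):
1 4 5
7 2 8
6 0 3

After move 9 (U):
1 4 5
7 0 8
6 2 3

After move 10 (R):
1 4 5
7 8 0
6 2 3

After move 11 (D):
1 4 5
7 8 3
6 2 0

Answer: 1 4 5
7 8 3
6 2 0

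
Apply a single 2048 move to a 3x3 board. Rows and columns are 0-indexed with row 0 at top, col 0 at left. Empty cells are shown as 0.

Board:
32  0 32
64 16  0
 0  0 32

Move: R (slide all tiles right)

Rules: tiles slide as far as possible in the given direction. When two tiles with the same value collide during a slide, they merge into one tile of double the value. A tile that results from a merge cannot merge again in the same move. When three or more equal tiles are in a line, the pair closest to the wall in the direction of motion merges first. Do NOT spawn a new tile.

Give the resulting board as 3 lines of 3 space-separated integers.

Slide right:
row 0: [32, 0, 32] -> [0, 0, 64]
row 1: [64, 16, 0] -> [0, 64, 16]
row 2: [0, 0, 32] -> [0, 0, 32]

Answer:  0  0 64
 0 64 16
 0  0 32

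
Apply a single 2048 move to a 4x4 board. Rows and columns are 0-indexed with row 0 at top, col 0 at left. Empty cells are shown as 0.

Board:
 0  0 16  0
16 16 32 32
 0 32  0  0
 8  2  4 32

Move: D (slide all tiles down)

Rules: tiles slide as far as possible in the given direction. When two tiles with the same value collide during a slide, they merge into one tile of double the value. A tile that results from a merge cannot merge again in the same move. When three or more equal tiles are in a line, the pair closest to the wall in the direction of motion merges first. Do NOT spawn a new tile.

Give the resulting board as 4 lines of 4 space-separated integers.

Slide down:
col 0: [0, 16, 0, 8] -> [0, 0, 16, 8]
col 1: [0, 16, 32, 2] -> [0, 16, 32, 2]
col 2: [16, 32, 0, 4] -> [0, 16, 32, 4]
col 3: [0, 32, 0, 32] -> [0, 0, 0, 64]

Answer:  0  0  0  0
 0 16 16  0
16 32 32  0
 8  2  4 64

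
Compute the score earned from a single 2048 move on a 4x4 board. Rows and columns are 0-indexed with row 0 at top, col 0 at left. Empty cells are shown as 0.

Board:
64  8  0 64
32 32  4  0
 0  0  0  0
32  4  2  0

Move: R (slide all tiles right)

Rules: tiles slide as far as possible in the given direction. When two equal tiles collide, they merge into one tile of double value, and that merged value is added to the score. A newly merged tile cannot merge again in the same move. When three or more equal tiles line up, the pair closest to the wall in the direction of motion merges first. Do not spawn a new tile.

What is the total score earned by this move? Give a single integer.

Answer: 64

Derivation:
Slide right:
row 0: [64, 8, 0, 64] -> [0, 64, 8, 64]  score +0 (running 0)
row 1: [32, 32, 4, 0] -> [0, 0, 64, 4]  score +64 (running 64)
row 2: [0, 0, 0, 0] -> [0, 0, 0, 0]  score +0 (running 64)
row 3: [32, 4, 2, 0] -> [0, 32, 4, 2]  score +0 (running 64)
Board after move:
 0 64  8 64
 0  0 64  4
 0  0  0  0
 0 32  4  2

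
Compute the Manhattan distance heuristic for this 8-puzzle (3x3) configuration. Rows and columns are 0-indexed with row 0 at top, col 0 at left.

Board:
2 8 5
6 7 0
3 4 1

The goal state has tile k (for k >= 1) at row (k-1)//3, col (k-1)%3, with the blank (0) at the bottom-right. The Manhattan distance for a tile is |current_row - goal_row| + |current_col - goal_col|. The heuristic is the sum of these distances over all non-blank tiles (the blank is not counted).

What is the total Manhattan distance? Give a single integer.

Tile 2: at (0,0), goal (0,1), distance |0-0|+|0-1| = 1
Tile 8: at (0,1), goal (2,1), distance |0-2|+|1-1| = 2
Tile 5: at (0,2), goal (1,1), distance |0-1|+|2-1| = 2
Tile 6: at (1,0), goal (1,2), distance |1-1|+|0-2| = 2
Tile 7: at (1,1), goal (2,0), distance |1-2|+|1-0| = 2
Tile 3: at (2,0), goal (0,2), distance |2-0|+|0-2| = 4
Tile 4: at (2,1), goal (1,0), distance |2-1|+|1-0| = 2
Tile 1: at (2,2), goal (0,0), distance |2-0|+|2-0| = 4
Sum: 1 + 2 + 2 + 2 + 2 + 4 + 2 + 4 = 19

Answer: 19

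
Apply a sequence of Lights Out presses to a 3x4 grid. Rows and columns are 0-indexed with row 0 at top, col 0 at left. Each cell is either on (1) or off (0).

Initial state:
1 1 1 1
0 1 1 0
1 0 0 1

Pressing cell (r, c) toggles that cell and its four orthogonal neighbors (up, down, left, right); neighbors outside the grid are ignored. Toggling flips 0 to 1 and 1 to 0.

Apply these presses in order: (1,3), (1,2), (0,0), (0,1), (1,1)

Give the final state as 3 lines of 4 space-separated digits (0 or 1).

Answer: 1 0 1 0
0 0 0 0
1 1 1 0

Derivation:
After press 1 at (1,3):
1 1 1 0
0 1 0 1
1 0 0 0

After press 2 at (1,2):
1 1 0 0
0 0 1 0
1 0 1 0

After press 3 at (0,0):
0 0 0 0
1 0 1 0
1 0 1 0

After press 4 at (0,1):
1 1 1 0
1 1 1 0
1 0 1 0

After press 5 at (1,1):
1 0 1 0
0 0 0 0
1 1 1 0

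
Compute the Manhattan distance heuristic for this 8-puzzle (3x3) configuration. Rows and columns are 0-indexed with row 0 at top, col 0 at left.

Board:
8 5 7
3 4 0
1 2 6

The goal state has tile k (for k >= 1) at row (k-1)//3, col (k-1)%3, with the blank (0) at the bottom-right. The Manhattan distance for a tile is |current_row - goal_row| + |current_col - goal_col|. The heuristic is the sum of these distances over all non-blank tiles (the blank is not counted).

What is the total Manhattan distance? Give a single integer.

Tile 8: at (0,0), goal (2,1), distance |0-2|+|0-1| = 3
Tile 5: at (0,1), goal (1,1), distance |0-1|+|1-1| = 1
Tile 7: at (0,2), goal (2,0), distance |0-2|+|2-0| = 4
Tile 3: at (1,0), goal (0,2), distance |1-0|+|0-2| = 3
Tile 4: at (1,1), goal (1,0), distance |1-1|+|1-0| = 1
Tile 1: at (2,0), goal (0,0), distance |2-0|+|0-0| = 2
Tile 2: at (2,1), goal (0,1), distance |2-0|+|1-1| = 2
Tile 6: at (2,2), goal (1,2), distance |2-1|+|2-2| = 1
Sum: 3 + 1 + 4 + 3 + 1 + 2 + 2 + 1 = 17

Answer: 17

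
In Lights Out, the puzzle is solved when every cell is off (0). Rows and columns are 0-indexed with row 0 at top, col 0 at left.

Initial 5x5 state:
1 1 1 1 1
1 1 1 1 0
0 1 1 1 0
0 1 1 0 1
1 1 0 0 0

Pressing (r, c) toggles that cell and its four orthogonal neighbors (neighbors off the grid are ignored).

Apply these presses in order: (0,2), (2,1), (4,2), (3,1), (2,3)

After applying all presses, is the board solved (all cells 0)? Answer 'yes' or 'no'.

Answer: no

Derivation:
After press 1 at (0,2):
1 0 0 0 1
1 1 0 1 0
0 1 1 1 0
0 1 1 0 1
1 1 0 0 0

After press 2 at (2,1):
1 0 0 0 1
1 0 0 1 0
1 0 0 1 0
0 0 1 0 1
1 1 0 0 0

After press 3 at (4,2):
1 0 0 0 1
1 0 0 1 0
1 0 0 1 0
0 0 0 0 1
1 0 1 1 0

After press 4 at (3,1):
1 0 0 0 1
1 0 0 1 0
1 1 0 1 0
1 1 1 0 1
1 1 1 1 0

After press 5 at (2,3):
1 0 0 0 1
1 0 0 0 0
1 1 1 0 1
1 1 1 1 1
1 1 1 1 0

Lights still on: 16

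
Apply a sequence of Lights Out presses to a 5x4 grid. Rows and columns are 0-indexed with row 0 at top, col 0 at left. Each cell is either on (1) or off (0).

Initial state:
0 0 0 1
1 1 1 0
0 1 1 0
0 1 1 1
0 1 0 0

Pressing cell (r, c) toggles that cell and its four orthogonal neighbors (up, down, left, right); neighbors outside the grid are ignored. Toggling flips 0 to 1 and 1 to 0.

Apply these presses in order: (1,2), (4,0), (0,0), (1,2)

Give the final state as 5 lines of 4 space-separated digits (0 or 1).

Answer: 1 1 0 1
0 1 1 0
0 1 1 0
1 1 1 1
1 0 0 0

Derivation:
After press 1 at (1,2):
0 0 1 1
1 0 0 1
0 1 0 0
0 1 1 1
0 1 0 0

After press 2 at (4,0):
0 0 1 1
1 0 0 1
0 1 0 0
1 1 1 1
1 0 0 0

After press 3 at (0,0):
1 1 1 1
0 0 0 1
0 1 0 0
1 1 1 1
1 0 0 0

After press 4 at (1,2):
1 1 0 1
0 1 1 0
0 1 1 0
1 1 1 1
1 0 0 0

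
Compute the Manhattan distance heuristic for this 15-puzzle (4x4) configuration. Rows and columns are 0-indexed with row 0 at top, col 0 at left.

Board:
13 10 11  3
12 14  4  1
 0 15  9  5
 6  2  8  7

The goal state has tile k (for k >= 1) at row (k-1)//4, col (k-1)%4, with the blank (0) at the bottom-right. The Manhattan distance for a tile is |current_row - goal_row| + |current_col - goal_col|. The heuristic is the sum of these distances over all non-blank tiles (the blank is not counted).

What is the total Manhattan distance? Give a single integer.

Answer: 40

Derivation:
Tile 13: (0,0)->(3,0) = 3
Tile 10: (0,1)->(2,1) = 2
Tile 11: (0,2)->(2,2) = 2
Tile 3: (0,3)->(0,2) = 1
Tile 12: (1,0)->(2,3) = 4
Tile 14: (1,1)->(3,1) = 2
Tile 4: (1,2)->(0,3) = 2
Tile 1: (1,3)->(0,0) = 4
Tile 15: (2,1)->(3,2) = 2
Tile 9: (2,2)->(2,0) = 2
Tile 5: (2,3)->(1,0) = 4
Tile 6: (3,0)->(1,1) = 3
Tile 2: (3,1)->(0,1) = 3
Tile 8: (3,2)->(1,3) = 3
Tile 7: (3,3)->(1,2) = 3
Sum: 3 + 2 + 2 + 1 + 4 + 2 + 2 + 4 + 2 + 2 + 4 + 3 + 3 + 3 + 3 = 40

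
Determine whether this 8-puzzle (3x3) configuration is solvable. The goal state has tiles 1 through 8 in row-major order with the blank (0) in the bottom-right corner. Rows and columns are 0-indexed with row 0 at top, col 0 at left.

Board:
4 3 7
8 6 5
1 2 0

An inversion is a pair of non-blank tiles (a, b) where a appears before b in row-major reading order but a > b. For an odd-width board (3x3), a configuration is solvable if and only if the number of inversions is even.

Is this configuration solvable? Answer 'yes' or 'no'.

Answer: yes

Derivation:
Inversions (pairs i<j in row-major order where tile[i] > tile[j] > 0): 18
18 is even, so the puzzle is solvable.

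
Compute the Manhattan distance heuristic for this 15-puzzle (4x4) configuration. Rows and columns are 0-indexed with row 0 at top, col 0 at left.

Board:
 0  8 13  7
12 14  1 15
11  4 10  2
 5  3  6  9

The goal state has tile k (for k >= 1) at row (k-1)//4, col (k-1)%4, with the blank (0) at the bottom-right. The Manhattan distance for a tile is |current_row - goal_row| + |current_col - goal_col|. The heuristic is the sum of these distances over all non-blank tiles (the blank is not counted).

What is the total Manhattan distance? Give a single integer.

Answer: 46

Derivation:
Tile 8: at (0,1), goal (1,3), distance |0-1|+|1-3| = 3
Tile 13: at (0,2), goal (3,0), distance |0-3|+|2-0| = 5
Tile 7: at (0,3), goal (1,2), distance |0-1|+|3-2| = 2
Tile 12: at (1,0), goal (2,3), distance |1-2|+|0-3| = 4
Tile 14: at (1,1), goal (3,1), distance |1-3|+|1-1| = 2
Tile 1: at (1,2), goal (0,0), distance |1-0|+|2-0| = 3
Tile 15: at (1,3), goal (3,2), distance |1-3|+|3-2| = 3
Tile 11: at (2,0), goal (2,2), distance |2-2|+|0-2| = 2
Tile 4: at (2,1), goal (0,3), distance |2-0|+|1-3| = 4
Tile 10: at (2,2), goal (2,1), distance |2-2|+|2-1| = 1
Tile 2: at (2,3), goal (0,1), distance |2-0|+|3-1| = 4
Tile 5: at (3,0), goal (1,0), distance |3-1|+|0-0| = 2
Tile 3: at (3,1), goal (0,2), distance |3-0|+|1-2| = 4
Tile 6: at (3,2), goal (1,1), distance |3-1|+|2-1| = 3
Tile 9: at (3,3), goal (2,0), distance |3-2|+|3-0| = 4
Sum: 3 + 5 + 2 + 4 + 2 + 3 + 3 + 2 + 4 + 1 + 4 + 2 + 4 + 3 + 4 = 46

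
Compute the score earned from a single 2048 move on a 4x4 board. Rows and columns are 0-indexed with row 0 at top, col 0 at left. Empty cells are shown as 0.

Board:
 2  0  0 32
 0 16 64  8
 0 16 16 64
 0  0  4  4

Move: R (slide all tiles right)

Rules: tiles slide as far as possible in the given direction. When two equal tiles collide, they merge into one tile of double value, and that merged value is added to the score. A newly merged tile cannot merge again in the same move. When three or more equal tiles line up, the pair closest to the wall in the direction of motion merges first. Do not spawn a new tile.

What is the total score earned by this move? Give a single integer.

Slide right:
row 0: [2, 0, 0, 32] -> [0, 0, 2, 32]  score +0 (running 0)
row 1: [0, 16, 64, 8] -> [0, 16, 64, 8]  score +0 (running 0)
row 2: [0, 16, 16, 64] -> [0, 0, 32, 64]  score +32 (running 32)
row 3: [0, 0, 4, 4] -> [0, 0, 0, 8]  score +8 (running 40)
Board after move:
 0  0  2 32
 0 16 64  8
 0  0 32 64
 0  0  0  8

Answer: 40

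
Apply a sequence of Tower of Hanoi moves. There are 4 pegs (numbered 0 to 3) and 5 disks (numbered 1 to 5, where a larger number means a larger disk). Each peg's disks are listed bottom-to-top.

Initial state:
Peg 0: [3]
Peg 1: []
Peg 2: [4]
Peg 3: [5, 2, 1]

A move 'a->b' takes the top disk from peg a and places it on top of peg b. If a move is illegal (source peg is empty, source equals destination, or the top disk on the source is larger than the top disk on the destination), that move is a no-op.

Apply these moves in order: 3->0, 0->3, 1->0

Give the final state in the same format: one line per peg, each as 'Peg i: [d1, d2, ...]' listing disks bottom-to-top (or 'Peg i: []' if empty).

After move 1 (3->0):
Peg 0: [3, 1]
Peg 1: []
Peg 2: [4]
Peg 3: [5, 2]

After move 2 (0->3):
Peg 0: [3]
Peg 1: []
Peg 2: [4]
Peg 3: [5, 2, 1]

After move 3 (1->0):
Peg 0: [3]
Peg 1: []
Peg 2: [4]
Peg 3: [5, 2, 1]

Answer: Peg 0: [3]
Peg 1: []
Peg 2: [4]
Peg 3: [5, 2, 1]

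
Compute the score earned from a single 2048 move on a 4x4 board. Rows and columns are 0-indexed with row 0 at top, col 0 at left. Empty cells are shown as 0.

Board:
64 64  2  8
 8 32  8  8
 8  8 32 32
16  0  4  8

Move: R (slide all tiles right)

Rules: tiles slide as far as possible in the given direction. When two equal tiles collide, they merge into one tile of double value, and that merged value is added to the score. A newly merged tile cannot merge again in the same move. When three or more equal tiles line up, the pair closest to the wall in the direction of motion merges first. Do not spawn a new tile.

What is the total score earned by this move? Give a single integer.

Answer: 224

Derivation:
Slide right:
row 0: [64, 64, 2, 8] -> [0, 128, 2, 8]  score +128 (running 128)
row 1: [8, 32, 8, 8] -> [0, 8, 32, 16]  score +16 (running 144)
row 2: [8, 8, 32, 32] -> [0, 0, 16, 64]  score +80 (running 224)
row 3: [16, 0, 4, 8] -> [0, 16, 4, 8]  score +0 (running 224)
Board after move:
  0 128   2   8
  0   8  32  16
  0   0  16  64
  0  16   4   8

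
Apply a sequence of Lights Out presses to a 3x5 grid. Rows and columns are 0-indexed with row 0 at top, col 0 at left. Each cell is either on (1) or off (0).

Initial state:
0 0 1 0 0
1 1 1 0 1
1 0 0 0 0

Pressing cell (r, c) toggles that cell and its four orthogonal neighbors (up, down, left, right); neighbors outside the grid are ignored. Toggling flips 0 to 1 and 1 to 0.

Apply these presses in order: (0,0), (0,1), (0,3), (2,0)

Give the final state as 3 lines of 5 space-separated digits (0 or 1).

After press 1 at (0,0):
1 1 1 0 0
0 1 1 0 1
1 0 0 0 0

After press 2 at (0,1):
0 0 0 0 0
0 0 1 0 1
1 0 0 0 0

After press 3 at (0,3):
0 0 1 1 1
0 0 1 1 1
1 0 0 0 0

After press 4 at (2,0):
0 0 1 1 1
1 0 1 1 1
0 1 0 0 0

Answer: 0 0 1 1 1
1 0 1 1 1
0 1 0 0 0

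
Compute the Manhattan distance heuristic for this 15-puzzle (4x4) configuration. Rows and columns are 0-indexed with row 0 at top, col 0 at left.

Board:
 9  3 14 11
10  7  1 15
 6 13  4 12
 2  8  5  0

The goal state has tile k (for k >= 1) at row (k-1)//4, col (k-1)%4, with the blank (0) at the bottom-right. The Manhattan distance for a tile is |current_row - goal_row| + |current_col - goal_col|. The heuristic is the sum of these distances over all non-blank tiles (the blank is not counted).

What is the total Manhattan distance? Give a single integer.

Tile 9: (0,0)->(2,0) = 2
Tile 3: (0,1)->(0,2) = 1
Tile 14: (0,2)->(3,1) = 4
Tile 11: (0,3)->(2,2) = 3
Tile 10: (1,0)->(2,1) = 2
Tile 7: (1,1)->(1,2) = 1
Tile 1: (1,2)->(0,0) = 3
Tile 15: (1,3)->(3,2) = 3
Tile 6: (2,0)->(1,1) = 2
Tile 13: (2,1)->(3,0) = 2
Tile 4: (2,2)->(0,3) = 3
Tile 12: (2,3)->(2,3) = 0
Tile 2: (3,0)->(0,1) = 4
Tile 8: (3,1)->(1,3) = 4
Tile 5: (3,2)->(1,0) = 4
Sum: 2 + 1 + 4 + 3 + 2 + 1 + 3 + 3 + 2 + 2 + 3 + 0 + 4 + 4 + 4 = 38

Answer: 38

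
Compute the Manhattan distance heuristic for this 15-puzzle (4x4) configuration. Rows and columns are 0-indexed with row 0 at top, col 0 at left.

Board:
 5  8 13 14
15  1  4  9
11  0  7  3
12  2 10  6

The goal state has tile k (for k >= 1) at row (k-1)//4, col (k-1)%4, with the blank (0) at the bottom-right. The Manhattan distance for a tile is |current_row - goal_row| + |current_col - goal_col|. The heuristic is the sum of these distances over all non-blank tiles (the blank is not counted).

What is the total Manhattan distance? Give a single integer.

Answer: 45

Derivation:
Tile 5: at (0,0), goal (1,0), distance |0-1|+|0-0| = 1
Tile 8: at (0,1), goal (1,3), distance |0-1|+|1-3| = 3
Tile 13: at (0,2), goal (3,0), distance |0-3|+|2-0| = 5
Tile 14: at (0,3), goal (3,1), distance |0-3|+|3-1| = 5
Tile 15: at (1,0), goal (3,2), distance |1-3|+|0-2| = 4
Tile 1: at (1,1), goal (0,0), distance |1-0|+|1-0| = 2
Tile 4: at (1,2), goal (0,3), distance |1-0|+|2-3| = 2
Tile 9: at (1,3), goal (2,0), distance |1-2|+|3-0| = 4
Tile 11: at (2,0), goal (2,2), distance |2-2|+|0-2| = 2
Tile 7: at (2,2), goal (1,2), distance |2-1|+|2-2| = 1
Tile 3: at (2,3), goal (0,2), distance |2-0|+|3-2| = 3
Tile 12: at (3,0), goal (2,3), distance |3-2|+|0-3| = 4
Tile 2: at (3,1), goal (0,1), distance |3-0|+|1-1| = 3
Tile 10: at (3,2), goal (2,1), distance |3-2|+|2-1| = 2
Tile 6: at (3,3), goal (1,1), distance |3-1|+|3-1| = 4
Sum: 1 + 3 + 5 + 5 + 4 + 2 + 2 + 4 + 2 + 1 + 3 + 4 + 3 + 2 + 4 = 45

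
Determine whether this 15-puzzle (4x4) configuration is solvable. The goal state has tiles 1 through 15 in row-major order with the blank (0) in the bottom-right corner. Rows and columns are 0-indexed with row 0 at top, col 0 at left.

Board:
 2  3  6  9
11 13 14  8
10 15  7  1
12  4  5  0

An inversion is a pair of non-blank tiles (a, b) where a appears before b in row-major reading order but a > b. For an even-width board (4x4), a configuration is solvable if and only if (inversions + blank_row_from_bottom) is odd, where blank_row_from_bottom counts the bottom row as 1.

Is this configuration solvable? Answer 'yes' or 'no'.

Answer: yes

Derivation:
Inversions: 48
Blank is in row 3 (0-indexed from top), which is row 1 counting from the bottom (bottom = 1).
48 + 1 = 49, which is odd, so the puzzle is solvable.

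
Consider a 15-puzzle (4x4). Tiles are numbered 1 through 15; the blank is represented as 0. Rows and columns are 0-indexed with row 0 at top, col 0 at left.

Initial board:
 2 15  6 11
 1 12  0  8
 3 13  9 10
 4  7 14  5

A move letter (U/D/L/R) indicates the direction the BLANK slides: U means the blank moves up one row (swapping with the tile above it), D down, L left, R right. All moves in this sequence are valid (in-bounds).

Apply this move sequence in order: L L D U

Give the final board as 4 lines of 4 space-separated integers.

Answer:  2 15  6 11
 0  1 12  8
 3 13  9 10
 4  7 14  5

Derivation:
After move 1 (L):
 2 15  6 11
 1  0 12  8
 3 13  9 10
 4  7 14  5

After move 2 (L):
 2 15  6 11
 0  1 12  8
 3 13  9 10
 4  7 14  5

After move 3 (D):
 2 15  6 11
 3  1 12  8
 0 13  9 10
 4  7 14  5

After move 4 (U):
 2 15  6 11
 0  1 12  8
 3 13  9 10
 4  7 14  5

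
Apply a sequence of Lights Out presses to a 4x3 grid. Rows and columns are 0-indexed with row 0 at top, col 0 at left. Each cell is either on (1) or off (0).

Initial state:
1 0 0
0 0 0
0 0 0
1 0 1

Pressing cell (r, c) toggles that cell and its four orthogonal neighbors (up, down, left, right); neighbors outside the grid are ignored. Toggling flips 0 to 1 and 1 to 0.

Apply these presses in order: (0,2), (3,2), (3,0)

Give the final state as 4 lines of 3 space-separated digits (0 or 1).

Answer: 1 1 1
0 0 1
1 0 1
0 0 0

Derivation:
After press 1 at (0,2):
1 1 1
0 0 1
0 0 0
1 0 1

After press 2 at (3,2):
1 1 1
0 0 1
0 0 1
1 1 0

After press 3 at (3,0):
1 1 1
0 0 1
1 0 1
0 0 0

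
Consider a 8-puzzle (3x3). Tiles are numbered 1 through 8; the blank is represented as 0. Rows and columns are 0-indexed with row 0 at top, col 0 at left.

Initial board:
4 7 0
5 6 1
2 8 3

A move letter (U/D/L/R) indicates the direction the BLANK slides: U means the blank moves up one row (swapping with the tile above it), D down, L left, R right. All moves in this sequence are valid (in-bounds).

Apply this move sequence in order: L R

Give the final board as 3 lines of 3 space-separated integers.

After move 1 (L):
4 0 7
5 6 1
2 8 3

After move 2 (R):
4 7 0
5 6 1
2 8 3

Answer: 4 7 0
5 6 1
2 8 3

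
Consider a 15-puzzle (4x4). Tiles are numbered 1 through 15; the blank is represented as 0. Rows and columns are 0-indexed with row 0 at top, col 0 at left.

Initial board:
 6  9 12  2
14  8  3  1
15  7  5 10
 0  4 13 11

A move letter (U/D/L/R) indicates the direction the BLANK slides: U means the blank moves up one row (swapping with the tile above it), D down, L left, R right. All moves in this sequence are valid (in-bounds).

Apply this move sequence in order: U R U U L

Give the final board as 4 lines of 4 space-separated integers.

After move 1 (U):
 6  9 12  2
14  8  3  1
 0  7  5 10
15  4 13 11

After move 2 (R):
 6  9 12  2
14  8  3  1
 7  0  5 10
15  4 13 11

After move 3 (U):
 6  9 12  2
14  0  3  1
 7  8  5 10
15  4 13 11

After move 4 (U):
 6  0 12  2
14  9  3  1
 7  8  5 10
15  4 13 11

After move 5 (L):
 0  6 12  2
14  9  3  1
 7  8  5 10
15  4 13 11

Answer:  0  6 12  2
14  9  3  1
 7  8  5 10
15  4 13 11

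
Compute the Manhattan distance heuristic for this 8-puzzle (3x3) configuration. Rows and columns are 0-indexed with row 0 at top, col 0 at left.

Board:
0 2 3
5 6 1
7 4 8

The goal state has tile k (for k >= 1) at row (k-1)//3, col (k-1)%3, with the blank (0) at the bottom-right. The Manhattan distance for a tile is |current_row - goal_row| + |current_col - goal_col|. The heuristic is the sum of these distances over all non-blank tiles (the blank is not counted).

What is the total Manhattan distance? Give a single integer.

Answer: 8

Derivation:
Tile 2: (0,1)->(0,1) = 0
Tile 3: (0,2)->(0,2) = 0
Tile 5: (1,0)->(1,1) = 1
Tile 6: (1,1)->(1,2) = 1
Tile 1: (1,2)->(0,0) = 3
Tile 7: (2,0)->(2,0) = 0
Tile 4: (2,1)->(1,0) = 2
Tile 8: (2,2)->(2,1) = 1
Sum: 0 + 0 + 1 + 1 + 3 + 0 + 2 + 1 = 8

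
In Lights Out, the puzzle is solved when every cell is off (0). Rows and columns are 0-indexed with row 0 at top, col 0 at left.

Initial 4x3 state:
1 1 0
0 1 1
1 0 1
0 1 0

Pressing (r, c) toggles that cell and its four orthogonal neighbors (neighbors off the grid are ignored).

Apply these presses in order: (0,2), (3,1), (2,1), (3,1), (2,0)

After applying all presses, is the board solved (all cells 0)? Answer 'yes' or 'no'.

After press 1 at (0,2):
1 0 1
0 1 0
1 0 1
0 1 0

After press 2 at (3,1):
1 0 1
0 1 0
1 1 1
1 0 1

After press 3 at (2,1):
1 0 1
0 0 0
0 0 0
1 1 1

After press 4 at (3,1):
1 0 1
0 0 0
0 1 0
0 0 0

After press 5 at (2,0):
1 0 1
1 0 0
1 0 0
1 0 0

Lights still on: 5

Answer: no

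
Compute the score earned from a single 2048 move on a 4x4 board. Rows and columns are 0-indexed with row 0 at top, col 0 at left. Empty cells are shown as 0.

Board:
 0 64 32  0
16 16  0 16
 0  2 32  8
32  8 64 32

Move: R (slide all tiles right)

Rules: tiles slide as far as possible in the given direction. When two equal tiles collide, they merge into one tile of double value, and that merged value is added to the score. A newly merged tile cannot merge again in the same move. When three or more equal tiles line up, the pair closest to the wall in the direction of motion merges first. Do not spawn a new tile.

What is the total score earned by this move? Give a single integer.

Answer: 32

Derivation:
Slide right:
row 0: [0, 64, 32, 0] -> [0, 0, 64, 32]  score +0 (running 0)
row 1: [16, 16, 0, 16] -> [0, 0, 16, 32]  score +32 (running 32)
row 2: [0, 2, 32, 8] -> [0, 2, 32, 8]  score +0 (running 32)
row 3: [32, 8, 64, 32] -> [32, 8, 64, 32]  score +0 (running 32)
Board after move:
 0  0 64 32
 0  0 16 32
 0  2 32  8
32  8 64 32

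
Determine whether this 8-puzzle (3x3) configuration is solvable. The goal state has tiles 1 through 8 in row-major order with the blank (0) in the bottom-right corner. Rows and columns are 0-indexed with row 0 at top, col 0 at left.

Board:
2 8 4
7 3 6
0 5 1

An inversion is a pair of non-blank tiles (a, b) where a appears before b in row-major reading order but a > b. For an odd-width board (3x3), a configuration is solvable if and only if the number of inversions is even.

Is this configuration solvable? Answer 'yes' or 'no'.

Answer: no

Derivation:
Inversions (pairs i<j in row-major order where tile[i] > tile[j] > 0): 17
17 is odd, so the puzzle is not solvable.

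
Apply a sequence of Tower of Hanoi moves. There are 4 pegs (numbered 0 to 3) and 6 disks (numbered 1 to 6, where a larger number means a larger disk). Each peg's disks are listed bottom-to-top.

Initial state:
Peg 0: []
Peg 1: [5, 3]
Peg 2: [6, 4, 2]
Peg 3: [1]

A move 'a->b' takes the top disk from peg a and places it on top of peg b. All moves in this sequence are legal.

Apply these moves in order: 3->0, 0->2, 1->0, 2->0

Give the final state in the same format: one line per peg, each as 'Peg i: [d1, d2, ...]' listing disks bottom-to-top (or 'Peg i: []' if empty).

Answer: Peg 0: [3, 1]
Peg 1: [5]
Peg 2: [6, 4, 2]
Peg 3: []

Derivation:
After move 1 (3->0):
Peg 0: [1]
Peg 1: [5, 3]
Peg 2: [6, 4, 2]
Peg 3: []

After move 2 (0->2):
Peg 0: []
Peg 1: [5, 3]
Peg 2: [6, 4, 2, 1]
Peg 3: []

After move 3 (1->0):
Peg 0: [3]
Peg 1: [5]
Peg 2: [6, 4, 2, 1]
Peg 3: []

After move 4 (2->0):
Peg 0: [3, 1]
Peg 1: [5]
Peg 2: [6, 4, 2]
Peg 3: []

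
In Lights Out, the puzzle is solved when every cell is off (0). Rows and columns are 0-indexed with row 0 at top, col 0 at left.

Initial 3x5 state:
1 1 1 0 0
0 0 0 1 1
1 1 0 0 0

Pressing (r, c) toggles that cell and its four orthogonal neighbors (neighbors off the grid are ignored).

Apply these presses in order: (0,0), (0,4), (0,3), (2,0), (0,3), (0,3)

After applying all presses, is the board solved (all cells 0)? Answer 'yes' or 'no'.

Answer: yes

Derivation:
After press 1 at (0,0):
0 0 1 0 0
1 0 0 1 1
1 1 0 0 0

After press 2 at (0,4):
0 0 1 1 1
1 0 0 1 0
1 1 0 0 0

After press 3 at (0,3):
0 0 0 0 0
1 0 0 0 0
1 1 0 0 0

After press 4 at (2,0):
0 0 0 0 0
0 0 0 0 0
0 0 0 0 0

After press 5 at (0,3):
0 0 1 1 1
0 0 0 1 0
0 0 0 0 0

After press 6 at (0,3):
0 0 0 0 0
0 0 0 0 0
0 0 0 0 0

Lights still on: 0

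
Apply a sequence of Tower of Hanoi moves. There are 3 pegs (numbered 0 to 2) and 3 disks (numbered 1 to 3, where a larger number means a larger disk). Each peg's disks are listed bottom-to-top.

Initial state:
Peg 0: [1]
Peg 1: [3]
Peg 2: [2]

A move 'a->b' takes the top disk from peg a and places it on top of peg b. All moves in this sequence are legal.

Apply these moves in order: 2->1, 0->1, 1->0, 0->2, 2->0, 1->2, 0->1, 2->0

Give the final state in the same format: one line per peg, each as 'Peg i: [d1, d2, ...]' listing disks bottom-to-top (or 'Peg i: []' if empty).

Answer: Peg 0: [2]
Peg 1: [3, 1]
Peg 2: []

Derivation:
After move 1 (2->1):
Peg 0: [1]
Peg 1: [3, 2]
Peg 2: []

After move 2 (0->1):
Peg 0: []
Peg 1: [3, 2, 1]
Peg 2: []

After move 3 (1->0):
Peg 0: [1]
Peg 1: [3, 2]
Peg 2: []

After move 4 (0->2):
Peg 0: []
Peg 1: [3, 2]
Peg 2: [1]

After move 5 (2->0):
Peg 0: [1]
Peg 1: [3, 2]
Peg 2: []

After move 6 (1->2):
Peg 0: [1]
Peg 1: [3]
Peg 2: [2]

After move 7 (0->1):
Peg 0: []
Peg 1: [3, 1]
Peg 2: [2]

After move 8 (2->0):
Peg 0: [2]
Peg 1: [3, 1]
Peg 2: []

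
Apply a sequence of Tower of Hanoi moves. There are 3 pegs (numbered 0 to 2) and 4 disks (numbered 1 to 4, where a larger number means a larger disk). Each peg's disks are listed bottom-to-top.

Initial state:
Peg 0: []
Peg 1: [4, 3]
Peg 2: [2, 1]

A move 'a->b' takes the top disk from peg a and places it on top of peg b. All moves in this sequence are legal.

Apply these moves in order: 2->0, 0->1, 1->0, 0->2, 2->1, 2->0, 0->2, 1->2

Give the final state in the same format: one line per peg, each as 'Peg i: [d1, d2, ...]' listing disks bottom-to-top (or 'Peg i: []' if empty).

Answer: Peg 0: []
Peg 1: [4, 3]
Peg 2: [2, 1]

Derivation:
After move 1 (2->0):
Peg 0: [1]
Peg 1: [4, 3]
Peg 2: [2]

After move 2 (0->1):
Peg 0: []
Peg 1: [4, 3, 1]
Peg 2: [2]

After move 3 (1->0):
Peg 0: [1]
Peg 1: [4, 3]
Peg 2: [2]

After move 4 (0->2):
Peg 0: []
Peg 1: [4, 3]
Peg 2: [2, 1]

After move 5 (2->1):
Peg 0: []
Peg 1: [4, 3, 1]
Peg 2: [2]

After move 6 (2->0):
Peg 0: [2]
Peg 1: [4, 3, 1]
Peg 2: []

After move 7 (0->2):
Peg 0: []
Peg 1: [4, 3, 1]
Peg 2: [2]

After move 8 (1->2):
Peg 0: []
Peg 1: [4, 3]
Peg 2: [2, 1]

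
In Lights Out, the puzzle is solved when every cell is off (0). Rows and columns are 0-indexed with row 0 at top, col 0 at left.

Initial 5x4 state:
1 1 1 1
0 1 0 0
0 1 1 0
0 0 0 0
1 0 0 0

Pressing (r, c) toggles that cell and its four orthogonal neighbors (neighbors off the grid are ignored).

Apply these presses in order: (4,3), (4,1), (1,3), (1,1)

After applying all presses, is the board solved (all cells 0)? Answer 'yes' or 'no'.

After press 1 at (4,3):
1 1 1 1
0 1 0 0
0 1 1 0
0 0 0 1
1 0 1 1

After press 2 at (4,1):
1 1 1 1
0 1 0 0
0 1 1 0
0 1 0 1
0 1 0 1

After press 3 at (1,3):
1 1 1 0
0 1 1 1
0 1 1 1
0 1 0 1
0 1 0 1

After press 4 at (1,1):
1 0 1 0
1 0 0 1
0 0 1 1
0 1 0 1
0 1 0 1

Lights still on: 10

Answer: no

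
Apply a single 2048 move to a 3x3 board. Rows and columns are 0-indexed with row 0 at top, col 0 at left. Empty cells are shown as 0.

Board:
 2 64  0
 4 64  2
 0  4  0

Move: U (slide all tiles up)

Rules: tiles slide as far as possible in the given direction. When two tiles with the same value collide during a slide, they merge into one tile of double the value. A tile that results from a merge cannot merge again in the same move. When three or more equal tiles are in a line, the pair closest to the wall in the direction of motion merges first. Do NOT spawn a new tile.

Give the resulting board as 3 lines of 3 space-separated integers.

Answer:   2 128   2
  4   4   0
  0   0   0

Derivation:
Slide up:
col 0: [2, 4, 0] -> [2, 4, 0]
col 1: [64, 64, 4] -> [128, 4, 0]
col 2: [0, 2, 0] -> [2, 0, 0]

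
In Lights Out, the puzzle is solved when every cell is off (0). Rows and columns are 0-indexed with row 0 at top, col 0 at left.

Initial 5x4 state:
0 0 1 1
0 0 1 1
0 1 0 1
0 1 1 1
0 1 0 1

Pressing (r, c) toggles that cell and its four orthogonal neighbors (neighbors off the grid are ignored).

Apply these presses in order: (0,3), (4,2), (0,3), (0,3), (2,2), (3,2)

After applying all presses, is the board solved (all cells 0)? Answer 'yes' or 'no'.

Answer: yes

Derivation:
After press 1 at (0,3):
0 0 0 0
0 0 1 0
0 1 0 1
0 1 1 1
0 1 0 1

After press 2 at (4,2):
0 0 0 0
0 0 1 0
0 1 0 1
0 1 0 1
0 0 1 0

After press 3 at (0,3):
0 0 1 1
0 0 1 1
0 1 0 1
0 1 0 1
0 0 1 0

After press 4 at (0,3):
0 0 0 0
0 0 1 0
0 1 0 1
0 1 0 1
0 0 1 0

After press 5 at (2,2):
0 0 0 0
0 0 0 0
0 0 1 0
0 1 1 1
0 0 1 0

After press 6 at (3,2):
0 0 0 0
0 0 0 0
0 0 0 0
0 0 0 0
0 0 0 0

Lights still on: 0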